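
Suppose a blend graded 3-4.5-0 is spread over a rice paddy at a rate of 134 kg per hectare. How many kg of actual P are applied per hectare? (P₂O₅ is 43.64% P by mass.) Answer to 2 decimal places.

2.63 kg P per hectare

P₂O₅ per hectare = 134 × 4.5% = 6.03 kg.
Elemental P = 6.03 × 0.4364 = 2.63149 kg per hectare.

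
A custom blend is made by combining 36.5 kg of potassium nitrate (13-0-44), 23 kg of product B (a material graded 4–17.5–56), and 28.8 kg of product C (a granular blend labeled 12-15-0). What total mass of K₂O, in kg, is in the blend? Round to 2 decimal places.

K₂O mass = 44%×36.5 + 56%×23 + 0%×28.8 = 28.94 kg.

28.94 kg K₂O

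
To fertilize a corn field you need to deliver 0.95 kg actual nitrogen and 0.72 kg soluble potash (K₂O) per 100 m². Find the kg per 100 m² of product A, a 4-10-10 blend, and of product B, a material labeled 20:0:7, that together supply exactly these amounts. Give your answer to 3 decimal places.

Per-100 m² balance (a = product A, b = product B):
N: 0.04·a + 0.2·b = 0.95
K₂O: 0.1·a + 0.07·b = 0.72
From row1: a = (0.95 − 0.2·b) / 0.04.
Into row2: 0.1·(0.95 − 0.2·b)/0.04 + 0.07·b = 0.72 → b = 3.84884, a = 4.50581.

4.506 kg product A, 3.849 kg product B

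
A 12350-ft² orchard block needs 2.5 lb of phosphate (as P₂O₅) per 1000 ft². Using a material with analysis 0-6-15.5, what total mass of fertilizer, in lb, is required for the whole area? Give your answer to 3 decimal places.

514.583 lb

Product per 1000 ft² = 2.5 / 6% = 41.6667 lb.
Total product = 41.6667 × 12350 / 1000 = 514.5833 lb.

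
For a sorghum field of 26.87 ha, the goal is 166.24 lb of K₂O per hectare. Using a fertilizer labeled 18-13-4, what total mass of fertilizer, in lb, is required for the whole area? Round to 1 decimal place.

111671.7 lb

Product per hectare = 166.24 / 4% = 4156 lb.
Total product = 4156 × 26.87 = 111671.72 lb.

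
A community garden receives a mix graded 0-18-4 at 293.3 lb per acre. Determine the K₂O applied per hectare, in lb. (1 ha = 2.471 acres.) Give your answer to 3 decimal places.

K₂O per acre = 293.3 × 4% = 11.732 lb.
Convert to per hectare: 11.732 × 2.471 = 28.9898 lb.

28.990 lb K₂O per hectare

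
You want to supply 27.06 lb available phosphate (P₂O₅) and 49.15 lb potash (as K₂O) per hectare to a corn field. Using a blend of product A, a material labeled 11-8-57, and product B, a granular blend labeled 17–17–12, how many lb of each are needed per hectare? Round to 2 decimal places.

Per-hectare balance (a = product A, b = product B):
P₂O₅: 0.08·a + 0.17·b = 27.06
K₂O: 0.57·a + 0.12·b = 49.15
Eliminate b: (row1) − 0.17/0.12·(row2) → -0.7275·a = -42.5692, so a = 58.5143.
Then b = (49.15 − 0.57·58.5143) / 0.12 = 131.6403.

58.51 lb product A, 131.64 lb product B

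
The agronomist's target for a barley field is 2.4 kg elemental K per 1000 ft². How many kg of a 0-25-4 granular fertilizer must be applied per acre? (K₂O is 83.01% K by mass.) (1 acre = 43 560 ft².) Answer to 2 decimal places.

As K₂O: 2.4 / 0.8301 = 2.89122 kg per 1000 ft².
Product per 1000 ft² = 2.89122 / 4% = 72.2804 kg.
Convert to per acre: 72.2804 × 43.56 = 3148.536 kg.

3148.54 kg of product per acre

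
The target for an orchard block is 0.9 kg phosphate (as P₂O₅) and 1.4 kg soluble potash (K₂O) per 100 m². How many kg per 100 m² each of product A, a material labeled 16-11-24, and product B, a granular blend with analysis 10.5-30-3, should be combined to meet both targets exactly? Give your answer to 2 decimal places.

Per-100 m² balance (a = product A, b = product B):
P₂O₅: 0.11·a + 0.3·b = 0.9
K₂O: 0.24·a + 0.03·b = 1.4
Eliminate a: (row1) − 0.11/0.24·(row2) → 0.28625·b = 0.258333, so b = 0.902475.
Back-substitute: a = (0.9 − 0.3·0.902475) / 0.11 = 5.72052.

5.72 kg product A, 0.90 kg product B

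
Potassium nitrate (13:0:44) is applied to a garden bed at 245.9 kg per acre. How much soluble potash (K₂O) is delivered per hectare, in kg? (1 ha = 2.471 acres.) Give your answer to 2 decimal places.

K₂O per acre = 245.9 × 44% = 108.196 kg.
Convert to per hectare: 108.196 × 2.471 = 267.352 kg.

267.35 kg K₂O per hectare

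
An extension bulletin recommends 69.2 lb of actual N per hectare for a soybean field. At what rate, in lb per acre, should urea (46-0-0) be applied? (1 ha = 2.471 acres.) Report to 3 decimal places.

Product per hectare = 69.2 / 46% = 150.435 lb.
Convert to per acre: 150.435 × 0.404694 = 60.8801 lb.

60.880 lb of product per acre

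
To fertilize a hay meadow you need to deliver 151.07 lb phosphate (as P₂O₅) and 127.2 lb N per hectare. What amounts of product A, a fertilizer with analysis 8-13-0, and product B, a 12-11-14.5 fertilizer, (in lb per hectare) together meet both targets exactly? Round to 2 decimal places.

608.29 lb product A, 654.47 lb product B

With a, b = lb per hectare of product A and product B:
P₂O₅: 0.13·a + 0.11·b = 151.07
N: 0.08·a + 0.12·b = 127.2
Eliminate a: (row1) − 0.13/0.08·(row2) → -0.085·b = -55.63, so b = 654.471.
Back-substitute: a = (151.07 − 0.11·654.471) / 0.13 = 608.294.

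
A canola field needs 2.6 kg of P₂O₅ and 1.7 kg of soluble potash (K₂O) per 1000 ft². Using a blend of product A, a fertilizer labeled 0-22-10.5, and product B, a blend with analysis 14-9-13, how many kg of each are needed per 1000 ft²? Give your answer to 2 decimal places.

With a, b = kg per 1000 ft² of product A and product B:
P₂O₅: 0.22·a + 0.09·b = 2.6
K₂O: 0.105·a + 0.13·b = 1.7
From row1: a = (2.6 − 0.09·b) / 0.22.
Into row2: 0.105·(2.6 − 0.09·b)/0.22 + 0.13·b = 1.7 → b = 5.27415, a = 9.66057.

9.66 kg product A, 5.27 kg product B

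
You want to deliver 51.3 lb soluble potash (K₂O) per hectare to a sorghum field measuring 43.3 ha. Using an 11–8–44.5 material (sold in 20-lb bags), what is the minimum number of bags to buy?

250 bags

Product per hectare = 51.3 / 44.5% = 115.281 lb.
Total product = 115.281 × 43.3 = 4991.66 lb.
Bags = ⌈4991.66 / 20⌉ = 250.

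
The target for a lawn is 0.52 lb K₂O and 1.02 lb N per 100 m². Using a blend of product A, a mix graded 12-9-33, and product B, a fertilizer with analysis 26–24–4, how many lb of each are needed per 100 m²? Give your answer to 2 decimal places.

1.17 lb product A, 3.39 lb product B

With a, b = lb per 100 m² of product A and product B:
K₂O: 0.33·a + 0.04·b = 0.52
N: 0.12·a + 0.26·b = 1.02
From row1: a = (0.52 − 0.04·b) / 0.33.
Into row2: 0.12·(0.52 − 0.04·b)/0.33 + 0.26·b = 1.02 → b = 3.38519, a = 1.16543.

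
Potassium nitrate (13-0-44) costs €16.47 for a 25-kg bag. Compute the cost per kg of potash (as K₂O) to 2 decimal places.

K₂O in bag = 25 × 44% = 11 kg.
Cost per kg K₂O = €16.47 / 11 = €1.4973.

€1.50 per kg K₂O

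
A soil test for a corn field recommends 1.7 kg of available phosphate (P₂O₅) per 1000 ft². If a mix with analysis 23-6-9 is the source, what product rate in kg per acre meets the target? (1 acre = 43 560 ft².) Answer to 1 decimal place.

Product per 1000 ft² = 1.7 / 6% = 28.3333 kg.
Convert to per acre: 28.3333 × 43.56 = 1234.2 kg.

1234.2 kg of product per acre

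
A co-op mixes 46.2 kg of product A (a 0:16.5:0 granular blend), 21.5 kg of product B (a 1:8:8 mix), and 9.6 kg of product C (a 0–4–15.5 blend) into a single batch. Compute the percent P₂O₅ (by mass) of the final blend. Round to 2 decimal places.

12.58% P₂O₅

Total mass = 46.2 + 21.5 + 9.6 = 77.3 kg.
P₂O₅ mass = 16.5%×46.2 + 8%×21.5 + 4%×9.6 = 9.727 kg.
% P₂O₅ = 9.727 / 77.3 = 12.5834%.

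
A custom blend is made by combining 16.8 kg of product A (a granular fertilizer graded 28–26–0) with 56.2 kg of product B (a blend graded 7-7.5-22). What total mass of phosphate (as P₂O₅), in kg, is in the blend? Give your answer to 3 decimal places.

P₂O₅ mass = 26%×16.8 + 7.5%×56.2 = 8.583 kg.

8.583 kg P₂O₅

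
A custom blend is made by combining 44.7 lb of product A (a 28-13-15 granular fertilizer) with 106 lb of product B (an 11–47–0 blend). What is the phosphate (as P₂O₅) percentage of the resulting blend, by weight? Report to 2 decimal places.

36.92% P₂O₅

Total mass = 44.7 + 106 = 150.7 lb.
P₂O₅ mass = 13%×44.7 + 47%×106 = 55.631 lb.
% P₂O₅ = 55.631 / 150.7 = 36.9151%.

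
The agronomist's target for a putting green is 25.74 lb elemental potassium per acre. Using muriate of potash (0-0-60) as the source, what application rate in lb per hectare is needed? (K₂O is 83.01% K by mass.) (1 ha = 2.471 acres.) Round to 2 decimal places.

127.70 lb of product per hectare

As K₂O: 25.74 / 0.8301 = 31.0083 lb per acre.
Product per acre = 31.0083 / 60% = 51.6805 lb.
Convert to per hectare: 51.6805 × 2.471 = 127.703 lb.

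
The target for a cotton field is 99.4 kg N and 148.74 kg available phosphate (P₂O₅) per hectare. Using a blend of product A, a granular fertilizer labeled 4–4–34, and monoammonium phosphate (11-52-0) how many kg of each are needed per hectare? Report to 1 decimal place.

With a, b = kg per hectare of product A and monoammonium phosphate:
N: 0.04·a + 0.11·b = 99.4
P₂O₅: 0.04·a + 0.52·b = 148.74
Solving simultaneously: a = 2154.06, b = 120.341.

2154.1 kg product A, 120.3 kg monoammonium phosphate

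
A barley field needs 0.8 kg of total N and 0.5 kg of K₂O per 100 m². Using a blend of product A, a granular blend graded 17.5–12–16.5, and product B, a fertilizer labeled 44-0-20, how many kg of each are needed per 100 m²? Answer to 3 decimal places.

With a, b = kg per 100 m² of product A and product B:
N: 0.175·a + 0.44·b = 0.8
K₂O: 0.165·a + 0.2·b = 0.5
Eliminate a: (row1) − 0.175/0.165·(row2) → 0.227879·b = 0.269697, so b = 1.18351.
Back-substitute: a = (0.8 − 0.44·1.18351) / 0.175 = 1.59574.

1.596 kg product A, 1.184 kg product B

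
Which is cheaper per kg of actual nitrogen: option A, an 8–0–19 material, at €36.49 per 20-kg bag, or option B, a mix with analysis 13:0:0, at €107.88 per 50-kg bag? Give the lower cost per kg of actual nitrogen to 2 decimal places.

€16.60 per kg N (option B)

option A: N per bag = 20 × 8% = 1.6 kg; cost = 36.49 / 1.6 = €22.8062/kg N.
option B: N per bag = 50 × 13% = 6.5 kg; cost = 107.88 / 6.5 = €16.5969/kg N.
option B is cheaper.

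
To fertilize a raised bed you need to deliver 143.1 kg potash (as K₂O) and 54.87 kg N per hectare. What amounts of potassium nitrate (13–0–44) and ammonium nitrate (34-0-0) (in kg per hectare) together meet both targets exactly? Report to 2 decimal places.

Let a = kg of potassium nitrate, b = kg of ammonium nitrate (per hectare).
K₂O: 0.44·a + 0·b = 143.1
N: 0.13·a + 0.34·b = 54.87
Eliminate b: (row1) − 0/0.34·(row2) → 0.44·a = 143.1, so a = 325.227.
Then b = (54.87 − 0.13·325.227) / 0.34 = 37.0307.

325.23 kg potassium nitrate, 37.03 kg ammonium nitrate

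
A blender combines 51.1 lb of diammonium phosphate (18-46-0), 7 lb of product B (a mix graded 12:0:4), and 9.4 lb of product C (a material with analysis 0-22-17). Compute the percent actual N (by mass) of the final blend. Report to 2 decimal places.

Total mass = 51.1 + 7 + 9.4 = 67.5 lb.
N mass = 18%×51.1 + 12%×7 + 0%×9.4 = 10.038 lb.
% N = 10.038 / 67.5 = 14.8711%.

14.87% N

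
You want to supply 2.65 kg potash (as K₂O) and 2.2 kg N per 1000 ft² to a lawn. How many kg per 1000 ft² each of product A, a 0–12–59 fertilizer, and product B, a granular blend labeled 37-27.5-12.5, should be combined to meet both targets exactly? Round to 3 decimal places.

3.232 kg product A, 5.946 kg product B

Let a = kg of product A, b = kg of product B (per 1000 ft²).
K₂O: 0.59·a + 0.125·b = 2.65
N: 0·a + 0.37·b = 2.2
Solving simultaneously: a = 3.23179, b = 5.94595.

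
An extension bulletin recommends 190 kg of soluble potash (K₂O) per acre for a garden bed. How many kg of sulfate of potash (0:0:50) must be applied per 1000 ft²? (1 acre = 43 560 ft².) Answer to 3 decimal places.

8.724 kg of product per thousand sq ft

Product per acre = 190 / 50% = 380 kg.
Convert to per 1000 ft²: 380 × 0.0229568 = 8.7236 kg.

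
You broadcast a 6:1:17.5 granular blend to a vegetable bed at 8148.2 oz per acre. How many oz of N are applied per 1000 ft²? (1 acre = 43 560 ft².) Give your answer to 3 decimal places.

nitrogen per acre = 8148.2 × 6% = 488.892 oz.
Convert to per 1000 ft²: 488.892 × 0.0229568 = 11.2234 oz.

11.223 oz N per thousand sq ft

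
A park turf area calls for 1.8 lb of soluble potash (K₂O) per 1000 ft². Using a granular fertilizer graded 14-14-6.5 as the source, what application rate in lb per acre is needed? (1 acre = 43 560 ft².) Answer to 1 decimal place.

Product per 1000 ft² = 1.8 / 6.5% = 27.6923 lb.
Convert to per acre: 27.6923 × 43.56 = 1206.28 lb.

1206.3 lb of product per acre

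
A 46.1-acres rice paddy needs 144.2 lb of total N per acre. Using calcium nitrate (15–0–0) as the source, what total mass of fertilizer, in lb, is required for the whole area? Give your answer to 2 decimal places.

44317.47 lb

Product per acre = 144.2 / 15% = 961.333 lb.
Total product = 961.333 × 46.1 = 44317.467 lb.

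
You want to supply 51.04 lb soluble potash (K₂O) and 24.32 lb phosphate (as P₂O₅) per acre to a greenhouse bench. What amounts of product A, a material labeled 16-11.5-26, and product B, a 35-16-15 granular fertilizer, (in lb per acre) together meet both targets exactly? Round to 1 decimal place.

With a, b = lb per acre of product A and product B:
K₂O: 0.26·a + 0.15·b = 51.04
P₂O₅: 0.115·a + 0.16·b = 24.32
Eliminate a: (row1) − 0.26/0.115·(row2) → -0.211739·b = -3.94435, so b = 18.6283.
Back-substitute: a = (51.04 − 0.15·18.6283) / 0.26 = 185.561.

185.6 lb product A, 18.6 lb product B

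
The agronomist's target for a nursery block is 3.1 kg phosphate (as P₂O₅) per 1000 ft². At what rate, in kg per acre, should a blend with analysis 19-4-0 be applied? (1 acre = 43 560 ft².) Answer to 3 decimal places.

3375.900 kg of product per acre

Product per 1000 ft² = 3.1 / 4% = 77.5 kg.
Convert to per acre: 77.5 × 43.56 = 3375.9 kg.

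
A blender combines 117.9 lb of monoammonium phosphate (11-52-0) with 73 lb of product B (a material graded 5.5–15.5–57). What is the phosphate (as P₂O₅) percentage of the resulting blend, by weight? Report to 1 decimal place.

38.0% P₂O₅

Total mass = 117.9 + 73 = 190.9 lb.
P₂O₅ mass = 52%×117.9 + 15.5%×73 = 72.623 lb.
% P₂O₅ = 72.623 / 190.9 = 38.0424%.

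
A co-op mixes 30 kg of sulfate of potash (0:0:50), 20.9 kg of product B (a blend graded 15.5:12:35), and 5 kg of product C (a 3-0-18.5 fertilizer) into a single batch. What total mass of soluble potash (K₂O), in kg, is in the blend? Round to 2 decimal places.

K₂O mass = 50%×30 + 35%×20.9 + 18.5%×5 = 23.24 kg.

23.24 kg K₂O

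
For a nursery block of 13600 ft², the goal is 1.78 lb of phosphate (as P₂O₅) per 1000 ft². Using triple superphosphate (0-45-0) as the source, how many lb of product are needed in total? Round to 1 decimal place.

Product per 1000 ft² = 1.78 / 45% = 3.95556 lb.
Total product = 3.95556 × 13600 / 1000 = 53.7956 lb.

53.8 lb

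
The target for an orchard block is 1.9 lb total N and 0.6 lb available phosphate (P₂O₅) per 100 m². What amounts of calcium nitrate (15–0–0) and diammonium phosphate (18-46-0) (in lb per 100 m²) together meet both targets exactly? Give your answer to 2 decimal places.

11.10 lb calcium nitrate, 1.30 lb diammonium phosphate

Let a = lb of calcium nitrate, b = lb of diammonium phosphate (per 100 m²).
N: 0.15·a + 0.18·b = 1.9
P₂O₅: 0·a + 0.46·b = 0.6
Solving simultaneously: a = 11.1014, b = 1.30435.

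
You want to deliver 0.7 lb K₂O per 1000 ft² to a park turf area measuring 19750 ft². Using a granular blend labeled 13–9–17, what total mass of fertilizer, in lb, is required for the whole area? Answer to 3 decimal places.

81.324 lb

Product per 1000 ft² = 0.7 / 17% = 4.11765 lb.
Total product = 4.11765 × 19750 / 1000 = 81.3235 lb.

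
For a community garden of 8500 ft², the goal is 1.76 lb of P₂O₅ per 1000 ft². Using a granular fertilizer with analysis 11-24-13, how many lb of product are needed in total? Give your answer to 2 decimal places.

Product per 1000 ft² = 1.76 / 24% = 7.33333 lb.
Total product = 7.33333 × 8500 / 1000 = 62.3333 lb.

62.33 lb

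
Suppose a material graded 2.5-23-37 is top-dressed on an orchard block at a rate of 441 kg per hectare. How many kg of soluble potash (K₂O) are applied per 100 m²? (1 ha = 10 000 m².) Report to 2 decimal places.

K₂O per hectare = 441 × 37% = 163.17 kg.
Convert to per 100 m²: 163.17 × 0.01 = 1.6317 kg.

1.63 kg K₂O per hundred sq m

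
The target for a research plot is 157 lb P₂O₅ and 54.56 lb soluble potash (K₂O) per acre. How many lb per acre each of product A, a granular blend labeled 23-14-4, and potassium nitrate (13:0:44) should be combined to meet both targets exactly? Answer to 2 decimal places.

1121.43 lb product A, 22.05 lb potassium nitrate

Per-acre balance (a = product A, b = potassium nitrate):
P₂O₅: 0.14·a + 0·b = 157
K₂O: 0.04·a + 0.44·b = 54.56
Solving simultaneously: a = 1121.429, b = 22.0519.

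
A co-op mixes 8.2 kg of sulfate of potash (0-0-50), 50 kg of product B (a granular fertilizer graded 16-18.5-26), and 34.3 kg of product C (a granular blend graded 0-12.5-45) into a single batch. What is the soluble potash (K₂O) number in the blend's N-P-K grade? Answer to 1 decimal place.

Total mass = 8.2 + 50 + 34.3 = 92.5 kg.
K₂O mass = 50%×8.2 + 26%×50 + 45%×34.3 = 32.535 kg.
% K₂O = 32.535 / 92.5 = 35.173%.

35.2% K₂O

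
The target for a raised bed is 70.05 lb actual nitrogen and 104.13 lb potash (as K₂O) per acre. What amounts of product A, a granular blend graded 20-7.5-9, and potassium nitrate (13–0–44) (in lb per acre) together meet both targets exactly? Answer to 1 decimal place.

226.5 lb product A, 190.3 lb potassium nitrate

Let a = lb of product A, b = lb of potassium nitrate (per acre).
N: 0.2·a + 0.13·b = 70.05
K₂O: 0.09·a + 0.44·b = 104.13
Eliminate b: (row1) − 0.13/0.44·(row2) → 0.173409·a = 39.2843, so a = 226.541.
Then b = (104.13 − 0.09·226.541) / 0.44 = 190.321.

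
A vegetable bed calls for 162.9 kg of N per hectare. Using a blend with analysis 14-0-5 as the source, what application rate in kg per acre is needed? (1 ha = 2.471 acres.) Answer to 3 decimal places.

470.891 kg of product per acre

Product per hectare = 162.9 / 14% = 1163.57 kg.
Convert to per acre: 1163.57 × 0.404694 = 470.8909 kg.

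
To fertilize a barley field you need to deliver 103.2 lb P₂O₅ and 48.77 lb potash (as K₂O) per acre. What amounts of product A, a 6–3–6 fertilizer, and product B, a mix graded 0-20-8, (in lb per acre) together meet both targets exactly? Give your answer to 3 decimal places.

Let a = lb of product A, b = lb of product B (per acre).
P₂O₅: 0.03·a + 0.2·b = 103.2
K₂O: 0.06·a + 0.08·b = 48.77
Eliminate a: (row1) − 0.03/0.06·(row2) → 0.16·b = 78.815, so b = 492.5938.
Back-substitute: a = (103.2 − 0.2·492.5938) / 0.03 = 156.0417.

156.042 lb product A, 492.594 lb product B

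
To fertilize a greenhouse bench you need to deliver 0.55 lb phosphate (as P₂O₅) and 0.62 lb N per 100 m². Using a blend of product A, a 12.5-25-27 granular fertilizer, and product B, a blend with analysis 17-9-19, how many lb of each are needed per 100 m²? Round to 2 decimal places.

With a, b = lb per 100 m² of product A and product B:
P₂O₅: 0.25·a + 0.09·b = 0.55
N: 0.125·a + 0.17·b = 0.62
Eliminate a: (row1) − 0.25/0.125·(row2) → -0.25·b = -0.69, so b = 2.76.
Back-substitute: a = (0.55 − 0.09·2.76) / 0.25 = 1.2064.

1.21 lb product A, 2.76 lb product B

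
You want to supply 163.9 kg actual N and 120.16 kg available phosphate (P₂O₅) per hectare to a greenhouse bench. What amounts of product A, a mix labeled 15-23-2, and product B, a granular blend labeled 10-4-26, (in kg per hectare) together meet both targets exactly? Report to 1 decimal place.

321.2 kg product A, 1157.2 kg product B

Let a = kg of product A, b = kg of product B (per hectare).
N: 0.15·a + 0.1·b = 163.9
P₂O₅: 0.23·a + 0.04·b = 120.16
Eliminate a: (row1) − 0.15/0.23·(row2) → 0.073913·b = 85.5348, so b = 1157.24.
Back-substitute: a = (163.9 − 0.1·1157.24) / 0.15 = 321.176.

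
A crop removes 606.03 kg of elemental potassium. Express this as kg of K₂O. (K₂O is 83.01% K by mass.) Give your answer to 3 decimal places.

K₂O = 606.03 / 0.8301 = 730.0687 kg.

730.069 kg K₂O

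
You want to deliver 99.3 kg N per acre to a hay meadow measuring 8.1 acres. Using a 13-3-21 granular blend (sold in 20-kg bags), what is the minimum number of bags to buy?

310 bags

Product per acre = 99.3 / 13% = 763.846 kg.
Total product = 763.846 × 8.1 = 6187.15 kg.
Bags = ⌈6187.15 / 20⌉ = 310.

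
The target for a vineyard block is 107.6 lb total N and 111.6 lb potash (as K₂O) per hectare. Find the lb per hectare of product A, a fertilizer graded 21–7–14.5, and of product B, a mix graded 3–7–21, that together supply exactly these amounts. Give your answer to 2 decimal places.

Let a = lb of product A, b = lb of product B (per hectare).
N: 0.21·a + 0.03·b = 107.6
K₂O: 0.145·a + 0.21·b = 111.6
From row1: a = (107.6 − 0.03·b) / 0.21.
Into row2: 0.145·(107.6 − 0.03·b)/0.21 + 0.21·b = 111.6 → b = 197.082, a = 484.226.

484.23 lb product A, 197.08 lb product B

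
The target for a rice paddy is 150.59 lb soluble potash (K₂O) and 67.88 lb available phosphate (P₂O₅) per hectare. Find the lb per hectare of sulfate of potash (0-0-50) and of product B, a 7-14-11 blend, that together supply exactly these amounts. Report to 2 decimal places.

194.51 lb sulfate of potash, 484.86 lb product B

Per-hectare balance (a = sulfate of potash, b = product B):
K₂O: 0.5·a + 0.11·b = 150.59
P₂O₅: 0·a + 0.14·b = 67.88
Solving simultaneously: a = 194.511, b = 484.857.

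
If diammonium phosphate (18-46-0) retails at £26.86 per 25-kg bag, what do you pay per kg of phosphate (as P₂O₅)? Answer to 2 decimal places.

£2.34 per kg P₂O₅

P₂O₅ in bag = 25 × 46% = 11.5 kg.
Cost per kg P₂O₅ = £26.86 / 11.5 = £2.3357.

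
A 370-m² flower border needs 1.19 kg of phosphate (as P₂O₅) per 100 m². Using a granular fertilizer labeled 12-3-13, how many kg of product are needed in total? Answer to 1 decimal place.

146.8 kg

Product per 100 m² = 1.19 / 3% = 39.6667 kg.
Total product = 39.6667 × 370 / 100 = 146.767 kg.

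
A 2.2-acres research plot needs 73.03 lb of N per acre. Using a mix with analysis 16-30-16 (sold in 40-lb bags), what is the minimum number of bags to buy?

Product per acre = 73.03 / 16% = 456.438 lb.
Total product = 456.438 × 2.2 = 1004.16 lb.
Bags = ⌈1004.16 / 40⌉ = 26.

26 bags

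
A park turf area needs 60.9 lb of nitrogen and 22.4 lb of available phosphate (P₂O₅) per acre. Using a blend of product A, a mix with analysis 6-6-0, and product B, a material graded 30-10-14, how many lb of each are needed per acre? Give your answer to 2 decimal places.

With a, b = lb per acre of product A and product B:
N: 0.06·a + 0.3·b = 60.9
P₂O₅: 0.06·a + 0.1·b = 22.4
Eliminate b: (row1) − 0.3/0.1·(row2) → -0.12·a = -6.3, so a = 52.5.
Then b = (22.4 − 0.06·52.5) / 0.1 = 192.5.

52.50 lb product A, 192.50 lb product B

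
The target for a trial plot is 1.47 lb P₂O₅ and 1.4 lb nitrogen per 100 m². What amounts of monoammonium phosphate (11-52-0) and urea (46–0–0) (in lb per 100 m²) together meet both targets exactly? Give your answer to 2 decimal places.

Per-100 m² balance (a = monoammonium phosphate, b = urea):
P₂O₅: 0.52·a + 0·b = 1.47
N: 0.11·a + 0.46·b = 1.4
Eliminate b: (row1) − 0/0.46·(row2) → 0.52·a = 1.47, so a = 2.82692.
Then b = (1.4 − 0.11·2.82692) / 0.46 = 2.36747.

2.83 lb monoammonium phosphate, 2.37 lb urea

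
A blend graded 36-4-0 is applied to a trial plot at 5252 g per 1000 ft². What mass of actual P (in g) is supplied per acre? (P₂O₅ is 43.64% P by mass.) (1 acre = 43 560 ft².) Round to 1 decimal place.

P₂O₅ per 1000 ft² = 5252 × 4% = 210.08 g.
Elemental P = 210.08 × 0.4364 = 91.6789 g per 1000 ft².
Convert to per acre: 91.6789 × 43.56 = 3993.53 g.

3993.5 g P per acre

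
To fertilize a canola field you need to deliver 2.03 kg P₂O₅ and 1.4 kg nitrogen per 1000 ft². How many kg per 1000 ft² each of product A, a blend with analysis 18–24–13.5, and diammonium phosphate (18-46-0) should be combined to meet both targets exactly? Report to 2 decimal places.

Per-1000 ft² balance (a = product A, b = diammonium phosphate):
P₂O₅: 0.24·a + 0.46·b = 2.03
N: 0.18·a + 0.18·b = 1.4
Solving simultaneously: a = 7.03535, b = 0.742424.

7.04 kg product A, 0.74 kg diammonium phosphate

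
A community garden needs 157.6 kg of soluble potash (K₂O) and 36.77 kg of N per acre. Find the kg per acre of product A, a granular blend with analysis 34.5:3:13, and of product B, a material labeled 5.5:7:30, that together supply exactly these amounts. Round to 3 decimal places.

Let a = kg of product A, b = kg of product B (per acre).
K₂O: 0.13·a + 0.3·b = 157.6
N: 0.345·a + 0.055·b = 36.77
From row1: a = (157.6 − 0.3·b) / 0.13.
Into row2: 0.345·(157.6 − 0.3·b)/0.13 + 0.055·b = 36.77 → b = 514.7058, a = 24.5252.

24.525 kg product A, 514.706 kg product B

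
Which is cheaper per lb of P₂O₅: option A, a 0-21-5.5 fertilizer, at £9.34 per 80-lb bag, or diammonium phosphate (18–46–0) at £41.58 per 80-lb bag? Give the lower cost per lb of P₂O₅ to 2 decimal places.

option A: P₂O₅ per bag = 80 × 21% = 16.8 lb; cost = 9.34 / 16.8 = £0.5560/lb P₂O₅.
diammonium phosphate: P₂O₅ per bag = 80 × 46% = 36.8 lb; cost = 41.58 / 36.8 = £1.1299/lb P₂O₅.
option A is cheaper.

£0.56 per lb P₂O₅ (option A)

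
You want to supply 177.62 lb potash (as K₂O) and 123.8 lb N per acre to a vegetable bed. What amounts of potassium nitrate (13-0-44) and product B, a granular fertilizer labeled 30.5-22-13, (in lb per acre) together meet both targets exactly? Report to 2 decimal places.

324.64 lb potassium nitrate, 267.53 lb product B

Let a = lb of potassium nitrate, b = lb of product B (per acre).
K₂O: 0.44·a + 0.13·b = 177.62
N: 0.13·a + 0.305·b = 123.8
Eliminate b: (row1) − 0.13/0.305·(row2) → 0.38459·a = 124.853, so a = 324.639.
Then b = (123.8 − 0.13·324.639) / 0.305 = 267.531.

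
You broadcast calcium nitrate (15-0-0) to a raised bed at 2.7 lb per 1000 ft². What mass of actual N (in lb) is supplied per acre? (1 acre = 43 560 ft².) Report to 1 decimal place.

17.6 lb N per acre

nitrogen per 1000 ft² = 2.7 × 15% = 0.405 lb.
Convert to per acre: 0.405 × 43.56 = 17.6418 lb.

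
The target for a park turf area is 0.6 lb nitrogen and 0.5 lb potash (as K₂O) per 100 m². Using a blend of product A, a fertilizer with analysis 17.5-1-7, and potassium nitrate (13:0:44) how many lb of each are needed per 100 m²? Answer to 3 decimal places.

2.931 lb product A, 0.670 lb potassium nitrate

Per-100 m² balance (a = product A, b = potassium nitrate):
N: 0.175·a + 0.13·b = 0.6
K₂O: 0.07·a + 0.44·b = 0.5
Solving simultaneously: a = 2.93078, b = 0.670103.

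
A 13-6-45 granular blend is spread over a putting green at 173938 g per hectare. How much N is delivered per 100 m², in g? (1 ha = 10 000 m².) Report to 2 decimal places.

226.12 g N per hundred sq m

nitrogen per hectare = 173938 × 13% = 22611.9 g.
Convert to per 100 m²: 22611.9 × 0.01 = 226.119 g.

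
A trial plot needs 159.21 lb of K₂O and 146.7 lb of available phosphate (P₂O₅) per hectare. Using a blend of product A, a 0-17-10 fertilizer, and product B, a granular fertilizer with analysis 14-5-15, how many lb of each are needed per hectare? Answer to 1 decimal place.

Per-hectare balance (a = product A, b = product B):
K₂O: 0.1·a + 0.15·b = 159.21
P₂O₅: 0.17·a + 0.05·b = 146.7
Solving simultaneously: a = 685.098, b = 604.668.

685.1 lb product A, 604.7 lb product B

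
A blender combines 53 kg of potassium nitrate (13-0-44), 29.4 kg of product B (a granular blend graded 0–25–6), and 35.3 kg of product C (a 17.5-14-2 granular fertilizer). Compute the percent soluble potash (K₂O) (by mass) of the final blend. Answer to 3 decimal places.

Total mass = 53 + 29.4 + 35.3 = 117.7 kg.
K₂O mass = 44%×53 + 6%×29.4 + 2%×35.3 = 25.79 kg.
% K₂O = 25.79 / 117.7 = 21.9116%.

21.912% K₂O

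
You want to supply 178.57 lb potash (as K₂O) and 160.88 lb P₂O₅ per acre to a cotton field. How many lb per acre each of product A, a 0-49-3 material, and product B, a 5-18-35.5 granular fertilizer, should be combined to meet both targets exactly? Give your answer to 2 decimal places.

Per-acre balance (a = product A, b = product B):
K₂O: 0.03·a + 0.355·b = 178.57
P₂O₅: 0.49·a + 0.18·b = 160.88
Solving simultaneously: a = 148.1448, b = 490.4948.

148.14 lb product A, 490.49 lb product B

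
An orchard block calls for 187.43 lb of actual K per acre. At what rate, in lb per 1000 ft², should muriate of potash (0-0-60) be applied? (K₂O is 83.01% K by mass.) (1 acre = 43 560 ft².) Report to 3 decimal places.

As K₂O: 187.43 / 0.8301 = 225.792 lb per acre.
Product per acre = 225.792 / 60% = 376.32 lb.
Convert to per 1000 ft²: 376.32 × 0.0229568 = 8.63912 lb.

8.639 lb of product per thousand sq ft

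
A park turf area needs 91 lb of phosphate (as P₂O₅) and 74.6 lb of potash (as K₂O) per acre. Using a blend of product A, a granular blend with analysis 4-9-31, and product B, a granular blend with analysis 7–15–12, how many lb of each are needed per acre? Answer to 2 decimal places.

With a, b = lb per acre of product A and product B:
P₂O₅: 0.09·a + 0.15·b = 91
K₂O: 0.31·a + 0.12·b = 74.6
Eliminate b: (row1) − 0.15/0.12·(row2) → -0.2975·a = -2.25, so a = 7.56303.
Then b = (74.6 − 0.31·7.56303) / 0.12 = 602.129.

7.56 lb product A, 602.13 lb product B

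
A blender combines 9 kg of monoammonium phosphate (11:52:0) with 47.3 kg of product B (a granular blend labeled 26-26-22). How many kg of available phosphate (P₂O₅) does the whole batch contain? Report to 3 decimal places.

16.978 kg P₂O₅

P₂O₅ mass = 52%×9 + 26%×47.3 = 16.978 kg.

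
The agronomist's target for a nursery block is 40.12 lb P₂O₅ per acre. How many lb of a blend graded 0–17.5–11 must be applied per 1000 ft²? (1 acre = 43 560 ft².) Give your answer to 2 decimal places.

5.26 lb of product per thousand sq ft

Product per acre = 40.12 / 17.5% = 229.257 lb.
Convert to per 1000 ft²: 229.257 × 0.0229568 = 5.26302 lb.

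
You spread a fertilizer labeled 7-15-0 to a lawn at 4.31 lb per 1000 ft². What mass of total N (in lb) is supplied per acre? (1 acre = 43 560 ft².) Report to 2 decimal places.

13.14 lb N per acre

nitrogen per 1000 ft² = 4.31 × 7% = 0.3017 lb.
Convert to per acre: 0.3017 × 43.56 = 13.1421 lb.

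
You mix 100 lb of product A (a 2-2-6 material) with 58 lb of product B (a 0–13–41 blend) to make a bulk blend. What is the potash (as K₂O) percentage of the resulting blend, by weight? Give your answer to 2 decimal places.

18.85% K₂O

Total mass = 100 + 58 = 158 lb.
K₂O mass = 6%×100 + 41%×58 = 29.78 lb.
% K₂O = 29.78 / 158 = 18.8481%.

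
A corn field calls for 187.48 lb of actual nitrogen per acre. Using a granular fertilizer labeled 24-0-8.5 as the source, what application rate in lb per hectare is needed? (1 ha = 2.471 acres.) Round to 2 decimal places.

1930.26 lb of product per hectare

Product per acre = 187.48 / 24% = 781.167 lb.
Convert to per hectare: 781.167 × 2.471 = 1930.263 lb.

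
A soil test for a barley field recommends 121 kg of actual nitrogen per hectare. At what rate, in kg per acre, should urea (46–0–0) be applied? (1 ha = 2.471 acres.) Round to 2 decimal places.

Product per hectare = 121 / 46% = 263.043 kg.
Convert to per acre: 263.043 × 0.404694 = 106.452 kg.

106.45 kg of product per acre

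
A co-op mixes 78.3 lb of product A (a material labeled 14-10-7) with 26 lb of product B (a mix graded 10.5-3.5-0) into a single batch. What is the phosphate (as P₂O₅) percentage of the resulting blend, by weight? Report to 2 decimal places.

Total mass = 78.3 + 26 = 104.3 lb.
P₂O₅ mass = 10%×78.3 + 3.5%×26 = 8.74 lb.
% P₂O₅ = 8.74 / 104.3 = 8.37967%.

8.38% P₂O₅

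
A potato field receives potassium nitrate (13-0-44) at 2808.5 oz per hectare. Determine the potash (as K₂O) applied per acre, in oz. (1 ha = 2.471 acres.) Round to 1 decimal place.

500.1 oz K₂O per acre

K₂O per hectare = 2808.5 × 44% = 1235.74 oz.
Convert to per acre: 1235.74 × 0.404694 = 500.097 oz.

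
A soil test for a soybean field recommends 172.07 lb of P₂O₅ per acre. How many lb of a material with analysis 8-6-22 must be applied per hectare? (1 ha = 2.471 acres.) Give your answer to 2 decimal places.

7086.42 lb of product per hectare

Product per acre = 172.07 / 6% = 2867.83 lb.
Convert to per hectare: 2867.83 × 2.471 = 7086.416 lb.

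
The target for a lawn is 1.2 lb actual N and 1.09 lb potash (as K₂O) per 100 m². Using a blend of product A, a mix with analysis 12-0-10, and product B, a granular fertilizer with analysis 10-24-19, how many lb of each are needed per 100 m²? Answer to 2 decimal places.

Per-100 m² balance (a = product A, b = product B):
N: 0.12·a + 0.1·b = 1.2
K₂O: 0.1·a + 0.19·b = 1.09
Eliminate b: (row1) − 0.1/0.19·(row2) → 0.0673684·a = 0.626316, so a = 9.29687.
Then b = (1.09 − 0.1·9.29687) / 0.19 = 0.84375.

9.30 lb product A, 0.84 lb product B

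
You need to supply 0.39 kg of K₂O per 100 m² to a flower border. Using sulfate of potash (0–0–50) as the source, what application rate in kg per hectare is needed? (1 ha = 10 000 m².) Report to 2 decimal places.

Product per 100 m² = 0.39 / 50% = 0.78 kg.
Convert to per hectare: 0.78 × 100 = 78 kg.

78.00 kg of product per hectare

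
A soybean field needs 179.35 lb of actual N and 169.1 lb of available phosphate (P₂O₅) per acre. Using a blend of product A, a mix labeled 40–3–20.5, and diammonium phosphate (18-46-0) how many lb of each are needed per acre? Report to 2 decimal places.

291.51 lb product A, 348.60 lb diammonium phosphate

Let a = lb of product A, b = lb of diammonium phosphate (per acre).
N: 0.4·a + 0.18·b = 179.35
P₂O₅: 0.03·a + 0.46·b = 169.1
From row1: a = (179.35 − 0.18·b) / 0.4.
Into row2: 0.03·(179.35 − 0.18·b)/0.4 + 0.46·b = 169.1 → b = 348.597, a = 291.506.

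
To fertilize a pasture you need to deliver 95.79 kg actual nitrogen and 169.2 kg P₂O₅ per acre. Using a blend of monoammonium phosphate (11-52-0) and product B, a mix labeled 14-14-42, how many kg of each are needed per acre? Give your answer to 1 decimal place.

179.0 kg monoammonium phosphate, 543.5 kg product B

With a, b = kg per acre of monoammonium phosphate and product B:
N: 0.11·a + 0.14·b = 95.79
P₂O₅: 0.52·a + 0.14·b = 169.2
Solving simultaneously: a = 179.049, b = 543.533.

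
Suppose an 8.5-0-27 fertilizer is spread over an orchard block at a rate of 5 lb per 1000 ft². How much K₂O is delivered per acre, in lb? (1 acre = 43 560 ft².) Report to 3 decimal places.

K₂O per 1000 ft² = 5 × 27% = 1.35 lb.
Convert to per acre: 1.35 × 43.56 = 58.806 lb.

58.806 lb K₂O per acre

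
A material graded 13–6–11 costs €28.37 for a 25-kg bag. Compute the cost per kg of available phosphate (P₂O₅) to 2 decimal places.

€18.91 per kg P₂O₅

P₂O₅ in bag = 25 × 6% = 1.5 kg.
Cost per kg P₂O₅ = €28.37 / 1.5 = €18.9133.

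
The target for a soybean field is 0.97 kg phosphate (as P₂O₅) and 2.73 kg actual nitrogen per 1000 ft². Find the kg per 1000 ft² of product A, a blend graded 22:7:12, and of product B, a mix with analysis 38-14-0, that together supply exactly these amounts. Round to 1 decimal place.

With a, b = kg per 1000 ft² of product A and product B:
P₂O₅: 0.07·a + 0.14·b = 0.97
N: 0.22·a + 0.38·b = 2.73
Solving simultaneously: a = 3.2381, b = 5.30952.

3.2 kg product A, 5.3 kg product B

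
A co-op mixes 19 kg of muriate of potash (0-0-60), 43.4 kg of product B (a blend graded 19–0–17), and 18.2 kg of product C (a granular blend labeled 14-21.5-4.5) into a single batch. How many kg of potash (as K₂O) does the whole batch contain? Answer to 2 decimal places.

19.60 kg K₂O

K₂O mass = 60%×19 + 17%×43.4 + 4.5%×18.2 = 19.597 kg.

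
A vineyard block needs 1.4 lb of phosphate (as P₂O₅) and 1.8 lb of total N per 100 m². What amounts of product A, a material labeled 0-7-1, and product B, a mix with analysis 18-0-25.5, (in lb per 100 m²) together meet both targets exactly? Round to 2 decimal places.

Per-100 m² balance (a = product A, b = product B):
P₂O₅: 0.07·a + 0·b = 1.4
N: 0·a + 0.18·b = 1.8
Solving simultaneously: a = 20, b = 10.

20.00 lb product A, 10.00 lb product B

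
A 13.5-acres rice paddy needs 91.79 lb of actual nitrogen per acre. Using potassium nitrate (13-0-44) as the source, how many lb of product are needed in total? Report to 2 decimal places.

9532.04 lb

Product per acre = 91.79 / 13% = 706.077 lb.
Total product = 706.077 × 13.5 = 9532.038 lb.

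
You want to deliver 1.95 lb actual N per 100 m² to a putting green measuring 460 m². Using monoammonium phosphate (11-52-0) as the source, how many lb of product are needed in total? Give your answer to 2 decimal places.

81.55 lb

Product per 100 m² = 1.95 / 11% = 17.7273 lb.
Total product = 17.7273 × 460 / 100 = 81.5455 lb.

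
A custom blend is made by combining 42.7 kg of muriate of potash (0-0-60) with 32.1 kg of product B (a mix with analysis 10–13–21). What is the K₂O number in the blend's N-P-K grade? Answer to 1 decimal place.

Total mass = 42.7 + 32.1 = 74.8 kg.
K₂O mass = 60%×42.7 + 21%×32.1 = 32.361 kg.
% K₂O = 32.361 / 74.8 = 43.2634%.

43.3% K₂O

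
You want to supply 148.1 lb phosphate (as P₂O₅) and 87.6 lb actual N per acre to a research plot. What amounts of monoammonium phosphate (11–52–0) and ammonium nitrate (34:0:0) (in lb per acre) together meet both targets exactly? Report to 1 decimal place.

Let a = lb of monoammonium phosphate, b = lb of ammonium nitrate (per acre).
P₂O₅: 0.52·a + 0·b = 148.1
N: 0.11·a + 0.34·b = 87.6
Eliminate a: (row1) − 0.52/0.11·(row2) → -1.60727·b = -266.009, so b = 165.503.
Back-substitute: a = (148.1 − 0·165.503) / 0.52 = 284.808.

284.8 lb monoammonium phosphate, 165.5 lb ammonium nitrate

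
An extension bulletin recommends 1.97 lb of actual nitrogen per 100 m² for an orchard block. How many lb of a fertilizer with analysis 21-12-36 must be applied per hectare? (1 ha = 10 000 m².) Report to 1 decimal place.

938.1 lb of product per hectare

Product per 100 m² = 1.97 / 21% = 9.38095 lb.
Convert to per hectare: 9.38095 × 100 = 938.095 lb.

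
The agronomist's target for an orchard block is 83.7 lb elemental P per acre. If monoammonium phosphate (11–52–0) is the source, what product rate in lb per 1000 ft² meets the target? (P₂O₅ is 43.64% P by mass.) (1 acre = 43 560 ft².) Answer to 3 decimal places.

As P₂O₅: 83.7 / 0.4364 = 191.797 lb per acre.
Product per acre = 191.797 / 52% = 368.839 lb.
Convert to per 1000 ft²: 368.839 × 0.0229568 = 8.46739 lb.

8.467 lb of product per thousand sq ft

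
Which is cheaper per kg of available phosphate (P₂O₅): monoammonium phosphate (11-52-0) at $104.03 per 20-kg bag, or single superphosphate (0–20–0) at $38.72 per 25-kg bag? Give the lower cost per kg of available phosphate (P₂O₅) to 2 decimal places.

$7.74 per kg P₂O₅ (single superphosphate)

monoammonium phosphate: P₂O₅ per bag = 20 × 52% = 10.4 kg; cost = 104.03 / 10.4 = $10.0029/kg P₂O₅.
single superphosphate: P₂O₅ per bag = 25 × 20% = 5 kg; cost = 38.72 / 5 = $7.7440/kg P₂O₅.
single superphosphate is cheaper.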